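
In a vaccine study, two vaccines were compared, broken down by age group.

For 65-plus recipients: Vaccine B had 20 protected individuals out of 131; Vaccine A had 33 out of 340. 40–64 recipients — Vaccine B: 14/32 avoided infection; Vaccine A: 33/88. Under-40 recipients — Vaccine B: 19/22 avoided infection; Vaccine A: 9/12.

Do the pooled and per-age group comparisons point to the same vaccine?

65-plus: Vaccine B 20/131 = 15.3%, Vaccine A 33/340 = 9.7% → Vaccine B
40–64: Vaccine B 14/32 = 43.8%, Vaccine A 33/88 = 37.5% → Vaccine B
Under-40: Vaccine B 19/22 = 86.4%, Vaccine A 9/12 = 75.0% → Vaccine B
Overall: Vaccine B 53/185 = 28.6%, Vaccine A 75/440 = 17.0% → Vaccine B
Vaccine B wins overall and in every age group — no reversal.

Yes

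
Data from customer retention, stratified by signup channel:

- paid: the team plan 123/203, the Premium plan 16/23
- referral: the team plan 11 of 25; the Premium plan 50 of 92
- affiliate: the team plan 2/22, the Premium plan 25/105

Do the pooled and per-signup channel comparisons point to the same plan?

Paid: the team plan 123/203 = 60.6%, the Premium plan 16/23 = 69.6% → the Premium plan
Referral: the team plan 11/25 = 44.0%, the Premium plan 50/92 = 54.3% → the Premium plan
Affiliate: the team plan 2/22 = 9.1%, the Premium plan 25/105 = 23.8% → the Premium plan
Overall: the team plan 136/250 = 54.4%, the Premium plan 91/220 = 41.4% → the team plan
The Premium plan wins each signup group but the team plan wins overall — the comparison reverses. The Premium plan's customers skew toward affiliate, which has a lower base rate.

No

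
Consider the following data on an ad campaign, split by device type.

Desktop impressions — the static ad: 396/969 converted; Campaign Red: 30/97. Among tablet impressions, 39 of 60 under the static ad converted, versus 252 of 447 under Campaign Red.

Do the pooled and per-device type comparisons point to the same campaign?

Desktop: the static ad 396/969 = 40.9%, Campaign Red 30/97 = 30.9% → the static ad
Tablet: the static ad 39/60 = 65.0%, Campaign Red 252/447 = 56.4% → the static ad
Overall: the static ad 435/1029 = 42.3%, Campaign Red 282/544 = 51.8% → Campaign Red
The static ad wins each device group but Campaign Red wins overall — the comparison reverses. The static ad's impressions skew toward desktop, which has a lower base rate.

No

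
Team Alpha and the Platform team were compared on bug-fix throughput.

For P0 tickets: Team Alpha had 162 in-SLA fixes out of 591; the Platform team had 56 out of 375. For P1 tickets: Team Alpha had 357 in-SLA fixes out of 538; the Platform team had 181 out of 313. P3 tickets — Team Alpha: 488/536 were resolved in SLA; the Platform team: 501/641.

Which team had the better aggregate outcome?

Team Alpha

P0: Team Alpha 162/591 = 27.4%, the Platform team 56/375 = 14.9% → Team Alpha
P1: Team Alpha 357/538 = 66.4%, the Platform team 181/313 = 57.8% → Team Alpha
P3: Team Alpha 488/536 = 91.0%, the Platform team 501/641 = 78.2% → Team Alpha
Overall: Team Alpha 1007/1665 = 60.5%, the Platform team 738/1329 = 55.5% → Team Alpha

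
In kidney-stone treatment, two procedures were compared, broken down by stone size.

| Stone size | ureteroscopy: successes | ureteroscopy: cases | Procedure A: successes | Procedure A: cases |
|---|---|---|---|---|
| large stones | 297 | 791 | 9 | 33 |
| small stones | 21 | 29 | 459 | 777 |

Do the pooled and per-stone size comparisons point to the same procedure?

Large stones: ureteroscopy 297/791 = 37.5%, Procedure A 9/33 = 27.3% → ureteroscopy
Small stones: ureteroscopy 21/29 = 72.4%, Procedure A 459/777 = 59.1% → ureteroscopy
Overall: ureteroscopy 318/820 = 38.8%, Procedure A 468/810 = 57.8% → Procedure A
Ureteroscopy wins each stone group but Procedure A wins overall — the comparison reverses. Ureteroscopy's cases skew toward large stones, which has a lower base rate.

No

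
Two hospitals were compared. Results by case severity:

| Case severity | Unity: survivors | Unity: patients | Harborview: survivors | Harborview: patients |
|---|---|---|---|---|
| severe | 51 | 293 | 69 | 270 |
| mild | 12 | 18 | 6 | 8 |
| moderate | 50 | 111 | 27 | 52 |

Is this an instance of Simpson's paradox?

No

Severe: Unity 51/293 = 17.4%, Harborview 69/270 = 25.6% → Harborview
Mild: Unity 12/18 = 66.7%, Harborview 6/8 = 75.0% → Harborview
Moderate: Unity 50/111 = 45.0%, Harborview 27/52 = 51.9% → Harborview
Overall: Unity 113/422 = 26.8%, Harborview 102/330 = 30.9% → Harborview
Harborview wins overall and in every case group — no reversal.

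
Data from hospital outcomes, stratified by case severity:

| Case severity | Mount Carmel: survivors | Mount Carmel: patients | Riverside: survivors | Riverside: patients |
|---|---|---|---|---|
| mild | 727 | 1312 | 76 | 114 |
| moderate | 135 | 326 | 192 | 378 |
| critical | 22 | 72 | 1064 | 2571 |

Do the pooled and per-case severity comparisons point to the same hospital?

Mild: Mount Carmel 727/1312 = 55.4%, Riverside 76/114 = 66.7% → Riverside
Moderate: Mount Carmel 135/326 = 41.4%, Riverside 192/378 = 50.8% → Riverside
Critical: Mount Carmel 22/72 = 30.6%, Riverside 1064/2571 = 41.4% → Riverside
Overall: Mount Carmel 884/1710 = 51.7%, Riverside 1332/3063 = 43.5% → Mount Carmel
Riverside wins each case group but Mount Carmel wins overall — the comparison reverses. Riverside's patients skew toward critical, which has a lower base rate.

No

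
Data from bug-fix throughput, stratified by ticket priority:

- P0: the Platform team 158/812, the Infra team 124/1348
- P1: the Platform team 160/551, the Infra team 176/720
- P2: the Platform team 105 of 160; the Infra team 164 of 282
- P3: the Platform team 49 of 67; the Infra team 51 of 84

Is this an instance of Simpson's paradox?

No

P0: the Platform team 158/812 = 19.5%, the Infra team 124/1348 = 9.2% → the Platform team
P1: the Platform team 160/551 = 29.0%, the Infra team 176/720 = 24.4% → the Platform team
P2: the Platform team 105/160 = 65.6%, the Infra team 164/282 = 58.2% → the Platform team
P3: the Platform team 49/67 = 73.1%, the Infra team 51/84 = 60.7% → the Platform team
Overall: the Platform team 472/1590 = 29.7%, the Infra team 515/2434 = 21.2% → the Platform team
The Platform team wins overall and in every ticket group — no reversal.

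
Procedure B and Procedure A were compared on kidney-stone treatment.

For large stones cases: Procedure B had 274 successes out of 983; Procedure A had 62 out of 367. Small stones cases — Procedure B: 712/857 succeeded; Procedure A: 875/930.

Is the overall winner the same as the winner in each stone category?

No

Large stones: Procedure B 274/983 = 27.9%, Procedure A 62/367 = 16.9% → Procedure B
Small stones: Procedure B 712/857 = 83.1%, Procedure A 875/930 = 94.1% → Procedure A
Overall: Procedure B 986/1840 = 53.6%, Procedure A 937/1297 = 72.2% → Procedure A
Neither sweeps: Procedure B wins 1 of 2 groups, Procedure A wins 1. Procedure A wins overall but not every group — no Simpson reversal.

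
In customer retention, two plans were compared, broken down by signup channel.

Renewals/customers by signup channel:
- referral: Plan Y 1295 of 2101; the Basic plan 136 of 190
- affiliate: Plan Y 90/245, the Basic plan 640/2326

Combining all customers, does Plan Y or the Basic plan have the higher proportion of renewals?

Plan Y

Referral: Plan Y 1295/2101 = 61.6%, the Basic plan 136/190 = 71.6% → the Basic plan
Affiliate: Plan Y 90/245 = 36.7%, the Basic plan 640/2326 = 27.5% → Plan Y
Overall: Plan Y 1385/2346 = 59.0%, the Basic plan 776/2516 = 30.8% → Plan Y
(Neither sweeps every signup group, but Plan Y has the higher pooled rate.)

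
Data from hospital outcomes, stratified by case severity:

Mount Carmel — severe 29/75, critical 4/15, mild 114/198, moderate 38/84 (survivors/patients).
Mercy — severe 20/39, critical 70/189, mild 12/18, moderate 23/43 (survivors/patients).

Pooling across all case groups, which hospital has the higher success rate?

Mount Carmel

Severe: Mount Carmel 29/75 = 38.7%, Mercy 20/39 = 51.3% → Mercy
Critical: Mount Carmel 4/15 = 26.7%, Mercy 70/189 = 37.0% → Mercy
Mild: Mount Carmel 114/198 = 57.6%, Mercy 12/18 = 66.7% → Mercy
Moderate: Mount Carmel 38/84 = 45.2%, Mercy 23/43 = 53.5% → Mercy
Overall: Mount Carmel 185/372 = 49.7%, Mercy 125/289 = 43.3% → Mount Carmel
(Mercy wins every case group but Mount Carmel wins overall — Mercy's patients skew toward the low-rate critical group.)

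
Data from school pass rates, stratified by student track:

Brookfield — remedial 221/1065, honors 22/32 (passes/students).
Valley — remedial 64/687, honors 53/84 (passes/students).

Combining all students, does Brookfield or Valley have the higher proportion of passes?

Brookfield

Remedial: Brookfield 221/1065 = 20.8%, Valley 64/687 = 9.3% → Brookfield
Honors: Brookfield 22/32 = 68.8%, Valley 53/84 = 63.1% → Brookfield
Overall: Brookfield 243/1097 = 22.2%, Valley 117/771 = 15.2% → Brookfield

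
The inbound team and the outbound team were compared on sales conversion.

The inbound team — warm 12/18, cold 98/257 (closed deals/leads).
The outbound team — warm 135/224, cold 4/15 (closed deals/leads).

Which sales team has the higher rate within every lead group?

Warm: the inbound team 12/18 = 66.7%, the outbound team 135/224 = 60.3% → the inbound team
Cold: the inbound team 98/257 = 38.1%, the outbound team 4/15 = 26.7% → the inbound team
The inbound team has the higher rate in both groups.

the inbound team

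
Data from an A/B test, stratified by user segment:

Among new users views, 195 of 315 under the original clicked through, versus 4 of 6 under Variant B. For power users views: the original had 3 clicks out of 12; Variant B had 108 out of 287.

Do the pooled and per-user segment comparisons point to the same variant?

New users: the original 195/315 = 61.9%, Variant B 4/6 = 66.7% → Variant B
Power users: the original 3/12 = 25.0%, Variant B 108/287 = 37.6% → Variant B
Overall: the original 198/327 = 60.6%, Variant B 112/293 = 38.2% → the original
Variant B wins each user group but the original wins overall — the comparison reverses. Variant B's views skew toward power users, which has a lower base rate.

No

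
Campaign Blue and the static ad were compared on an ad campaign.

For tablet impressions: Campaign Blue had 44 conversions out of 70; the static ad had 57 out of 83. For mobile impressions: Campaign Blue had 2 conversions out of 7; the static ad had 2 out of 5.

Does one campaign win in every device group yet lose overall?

No

Tablet: Campaign Blue 44/70 = 62.9%, the static ad 57/83 = 68.7% → the static ad
Mobile: Campaign Blue 2/7 = 28.6%, the static ad 2/5 = 40.0% → the static ad
Overall: Campaign Blue 46/77 = 59.7%, the static ad 59/88 = 67.0% → the static ad
The static ad wins overall and in every device group — no reversal.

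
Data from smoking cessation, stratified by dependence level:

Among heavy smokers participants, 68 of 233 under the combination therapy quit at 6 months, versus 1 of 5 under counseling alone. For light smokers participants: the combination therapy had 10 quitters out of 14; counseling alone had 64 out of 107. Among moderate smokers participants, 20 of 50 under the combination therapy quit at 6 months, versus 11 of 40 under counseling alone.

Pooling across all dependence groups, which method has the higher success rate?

counseling alone

Heavy smokers: the combination therapy 68/233 = 29.2%, counseling alone 1/5 = 20.0% → the combination therapy
Light smokers: the combination therapy 10/14 = 71.4%, counseling alone 64/107 = 59.8% → the combination therapy
Moderate smokers: the combination therapy 20/50 = 40.0%, counseling alone 11/40 = 27.5% → the combination therapy
Overall: the combination therapy 98/297 = 33.0%, counseling alone 76/152 = 50.0% → counseling alone
(The combination therapy wins every dependence group but counseling alone wins overall — the combination therapy's participants skew toward the low-rate heavy smokers group.)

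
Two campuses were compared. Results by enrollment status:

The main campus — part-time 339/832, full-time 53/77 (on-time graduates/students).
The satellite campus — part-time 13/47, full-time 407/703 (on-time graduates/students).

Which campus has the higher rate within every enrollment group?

Part-time: the main campus 339/832 = 40.7%, the satellite campus 13/47 = 27.7% → the main campus
Full-time: the main campus 53/77 = 68.8%, the satellite campus 407/703 = 57.9% → the main campus
The main campus has the higher rate in both groups.

the main campus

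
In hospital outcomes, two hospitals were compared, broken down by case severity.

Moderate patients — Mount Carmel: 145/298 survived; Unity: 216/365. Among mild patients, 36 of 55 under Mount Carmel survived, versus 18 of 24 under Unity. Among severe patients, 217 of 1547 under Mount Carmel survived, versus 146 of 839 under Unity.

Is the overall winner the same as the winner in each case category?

Moderate: Mount Carmel 145/298 = 48.7%, Unity 216/365 = 59.2% → Unity
Mild: Mount Carmel 36/55 = 65.5%, Unity 18/24 = 75.0% → Unity
Severe: Mount Carmel 217/1547 = 14.0%, Unity 146/839 = 17.4% → Unity
Overall: Mount Carmel 398/1900 = 20.9%, Unity 380/1228 = 30.9% → Unity
Unity wins overall and in every case group — no reversal.

Yes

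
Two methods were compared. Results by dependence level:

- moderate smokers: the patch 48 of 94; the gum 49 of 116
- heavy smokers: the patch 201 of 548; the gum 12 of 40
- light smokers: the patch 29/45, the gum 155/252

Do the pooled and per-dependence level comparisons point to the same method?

No

Moderate smokers: the patch 48/94 = 51.1%, the gum 49/116 = 42.2% → the patch
Heavy smokers: the patch 201/548 = 36.7%, the gum 12/40 = 30.0% → the patch
Light smokers: the patch 29/45 = 64.4%, the gum 155/252 = 61.5% → the patch
Overall: the patch 278/687 = 40.5%, the gum 216/408 = 52.9% → the gum
The patch wins each dependence group but the gum wins overall — the comparison reverses. The patch's participants skew toward heavy smokers, which has a lower base rate.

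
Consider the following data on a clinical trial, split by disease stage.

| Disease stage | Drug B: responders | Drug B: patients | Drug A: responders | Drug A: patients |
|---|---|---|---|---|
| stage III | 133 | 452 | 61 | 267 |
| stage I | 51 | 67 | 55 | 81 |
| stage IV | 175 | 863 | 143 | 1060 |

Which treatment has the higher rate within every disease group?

Drug B

Stage III: Drug B 133/452 = 29.4%, Drug A 61/267 = 22.8% → Drug B
Stage I: Drug B 51/67 = 76.1%, Drug A 55/81 = 67.9% → Drug B
Stage IV: Drug B 175/863 = 20.3%, Drug A 143/1060 = 13.5% → Drug B
Drug B has the higher rate in all 3 groups.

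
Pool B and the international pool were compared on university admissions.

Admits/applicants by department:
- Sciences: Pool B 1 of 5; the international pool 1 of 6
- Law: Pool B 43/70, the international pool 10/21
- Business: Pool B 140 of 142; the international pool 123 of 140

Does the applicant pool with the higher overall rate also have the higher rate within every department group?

Yes

Sciences: Pool B 1/5 = 20.0%, the international pool 1/6 = 16.7% → Pool B
Law: Pool B 43/70 = 61.4%, the international pool 10/21 = 47.6% → Pool B
Business: Pool B 140/142 = 98.6%, the international pool 123/140 = 87.9% → Pool B
Overall: Pool B 184/217 = 84.8%, the international pool 134/167 = 80.2% → Pool B
Pool B wins overall and in every department group — no reversal.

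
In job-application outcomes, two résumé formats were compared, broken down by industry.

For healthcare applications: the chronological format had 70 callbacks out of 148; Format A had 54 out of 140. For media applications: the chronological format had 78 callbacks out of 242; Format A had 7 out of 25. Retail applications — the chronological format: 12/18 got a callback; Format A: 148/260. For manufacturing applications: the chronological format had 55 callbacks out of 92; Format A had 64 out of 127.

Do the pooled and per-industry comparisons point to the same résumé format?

No

Healthcare: the chronological format 70/148 = 47.3%, Format A 54/140 = 38.6% → the chronological format
Media: the chronological format 78/242 = 32.2%, Format A 7/25 = 28.0% → the chronological format
Retail: the chronological format 12/18 = 66.7%, Format A 148/260 = 56.9% → the chronological format
Manufacturing: the chronological format 55/92 = 59.8%, Format A 64/127 = 50.4% → the chronological format
Overall: the chronological format 215/500 = 43.0%, Format A 273/552 = 49.5% → Format A
The chronological format wins each industry group but Format A wins overall — the comparison reverses. The chronological format's applications skew toward media, which has a lower base rate.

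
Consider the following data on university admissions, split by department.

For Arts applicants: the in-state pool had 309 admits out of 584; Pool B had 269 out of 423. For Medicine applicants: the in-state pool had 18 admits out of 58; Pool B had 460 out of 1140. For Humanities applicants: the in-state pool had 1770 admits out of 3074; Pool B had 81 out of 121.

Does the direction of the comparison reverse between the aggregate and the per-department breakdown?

Arts: the in-state pool 309/584 = 52.9%, Pool B 269/423 = 63.6% → Pool B
Medicine: the in-state pool 18/58 = 31.0%, Pool B 460/1140 = 40.4% → Pool B
Humanities: the in-state pool 1770/3074 = 57.6%, Pool B 81/121 = 66.9% → Pool B
Overall: the in-state pool 2097/3716 = 56.4%, Pool B 810/1684 = 48.1% → the in-state pool
Pool B wins each department group but the in-state pool wins overall — the comparison reverses. Pool B's applicants skew toward Medicine, which has a lower base rate.

Yes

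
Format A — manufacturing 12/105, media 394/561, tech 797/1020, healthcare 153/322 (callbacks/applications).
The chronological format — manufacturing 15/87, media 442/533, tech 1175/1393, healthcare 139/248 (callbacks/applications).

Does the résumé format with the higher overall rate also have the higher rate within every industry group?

Yes

Manufacturing: Format A 12/105 = 11.4%, the chronological format 15/87 = 17.2% → the chronological format
Media: Format A 394/561 = 70.2%, the chronological format 442/533 = 82.9% → the chronological format
Tech: Format A 797/1020 = 78.1%, the chronological format 1175/1393 = 84.4% → the chronological format
Healthcare: Format A 153/322 = 47.5%, the chronological format 139/248 = 56.0% → the chronological format
Overall: Format A 1356/2008 = 67.5%, the chronological format 1771/2261 = 78.3% → the chronological format
The chronological format wins overall and in every industry group — no reversal.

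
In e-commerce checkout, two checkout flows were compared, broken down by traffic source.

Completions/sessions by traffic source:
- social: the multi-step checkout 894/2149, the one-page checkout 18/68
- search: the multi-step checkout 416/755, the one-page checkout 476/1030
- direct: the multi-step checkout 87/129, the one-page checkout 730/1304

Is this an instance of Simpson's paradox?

Yes

Social: the multi-step checkout 894/2149 = 41.6%, the one-page checkout 18/68 = 26.5% → the multi-step checkout
Search: the multi-step checkout 416/755 = 55.1%, the one-page checkout 476/1030 = 46.2% → the multi-step checkout
Direct: the multi-step checkout 87/129 = 67.4%, the one-page checkout 730/1304 = 56.0% → the multi-step checkout
Overall: the multi-step checkout 1397/3033 = 46.1%, the one-page checkout 1224/2402 = 51.0% → the one-page checkout
The multi-step checkout wins each traffic group but the one-page checkout wins overall — the comparison reverses. The multi-step checkout's sessions skew toward social, which has a lower base rate.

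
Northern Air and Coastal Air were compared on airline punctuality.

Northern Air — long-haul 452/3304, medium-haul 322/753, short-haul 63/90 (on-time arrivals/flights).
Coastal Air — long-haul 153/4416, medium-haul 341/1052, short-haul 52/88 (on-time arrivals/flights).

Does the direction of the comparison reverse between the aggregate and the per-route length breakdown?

No

Long-haul: Northern Air 452/3304 = 13.7%, Coastal Air 153/4416 = 3.5% → Northern Air
Medium-haul: Northern Air 322/753 = 42.8%, Coastal Air 341/1052 = 32.4% → Northern Air
Short-haul: Northern Air 63/90 = 70.0%, Coastal Air 52/88 = 59.1% → Northern Air
Overall: Northern Air 837/4147 = 20.2%, Coastal Air 546/5556 = 9.8% → Northern Air
Northern Air wins overall and in every route group — no reversal.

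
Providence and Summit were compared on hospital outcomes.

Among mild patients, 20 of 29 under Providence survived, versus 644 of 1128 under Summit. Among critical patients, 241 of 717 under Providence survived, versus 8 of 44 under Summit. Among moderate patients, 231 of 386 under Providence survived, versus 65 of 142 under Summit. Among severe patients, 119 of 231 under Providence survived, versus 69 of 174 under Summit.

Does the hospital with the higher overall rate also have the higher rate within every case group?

No

Mild: Providence 20/29 = 69.0%, Summit 644/1128 = 57.1% → Providence
Critical: Providence 241/717 = 33.6%, Summit 8/44 = 18.2% → Providence
Moderate: Providence 231/386 = 59.8%, Summit 65/142 = 45.8% → Providence
Severe: Providence 119/231 = 51.5%, Summit 69/174 = 39.7% → Providence
Overall: Providence 611/1363 = 44.8%, Summit 786/1488 = 52.8% → Summit
Providence wins each case group but Summit wins overall — the comparison reverses. Providence's patients skew toward critical, which has a lower base rate.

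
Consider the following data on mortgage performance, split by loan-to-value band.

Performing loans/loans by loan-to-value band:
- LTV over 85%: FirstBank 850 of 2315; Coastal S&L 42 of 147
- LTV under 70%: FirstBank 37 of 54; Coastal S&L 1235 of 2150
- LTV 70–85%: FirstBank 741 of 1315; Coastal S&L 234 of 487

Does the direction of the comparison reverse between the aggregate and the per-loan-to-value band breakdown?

Yes

LTV over 85%: FirstBank 850/2315 = 36.7%, Coastal S&L 42/147 = 28.6% → FirstBank
LTV under 70%: FirstBank 37/54 = 68.5%, Coastal S&L 1235/2150 = 57.4% → FirstBank
LTV 70–85%: FirstBank 741/1315 = 56.3%, Coastal S&L 234/487 = 48.0% → FirstBank
Overall: FirstBank 1628/3684 = 44.2%, Coastal S&L 1511/2784 = 54.3% → Coastal S&L
FirstBank wins each loan-to-value group but Coastal S&L wins overall — the comparison reverses. FirstBank's loans skew toward LTV over 85%, which has a lower base rate.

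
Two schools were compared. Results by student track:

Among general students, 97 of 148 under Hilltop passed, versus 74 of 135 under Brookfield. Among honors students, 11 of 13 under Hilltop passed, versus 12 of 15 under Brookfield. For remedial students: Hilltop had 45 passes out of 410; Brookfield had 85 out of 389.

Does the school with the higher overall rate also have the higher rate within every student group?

General: Hilltop 97/148 = 65.5%, Brookfield 74/135 = 54.8% → Hilltop
Honors: Hilltop 11/13 = 84.6%, Brookfield 12/15 = 80.0% → Hilltop
Remedial: Hilltop 45/410 = 11.0%, Brookfield 85/389 = 21.9% → Brookfield
Overall: Hilltop 153/571 = 26.8%, Brookfield 171/539 = 31.7% → Brookfield
Neither sweeps: Hilltop wins 2 of 3 groups, Brookfield wins 1. Brookfield wins overall but not every group — no Simpson reversal.

No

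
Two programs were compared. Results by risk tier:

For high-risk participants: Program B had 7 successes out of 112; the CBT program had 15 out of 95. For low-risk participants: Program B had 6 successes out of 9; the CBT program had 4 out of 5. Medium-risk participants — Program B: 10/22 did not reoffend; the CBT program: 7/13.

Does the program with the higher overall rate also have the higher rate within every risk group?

High-risk: Program B 7/112 = 6.2%, the CBT program 15/95 = 15.8% → the CBT program
Low-risk: Program B 6/9 = 66.7%, the CBT program 4/5 = 80.0% → the CBT program
Medium-risk: Program B 10/22 = 45.5%, the CBT program 7/13 = 53.8% → the CBT program
Overall: Program B 23/143 = 16.1%, the CBT program 26/113 = 23.0% → the CBT program
The CBT program wins overall and in every risk group — no reversal.

Yes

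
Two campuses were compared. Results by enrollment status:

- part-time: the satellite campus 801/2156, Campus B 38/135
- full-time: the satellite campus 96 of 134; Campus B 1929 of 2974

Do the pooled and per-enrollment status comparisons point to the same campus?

Part-time: the satellite campus 801/2156 = 37.2%, Campus B 38/135 = 28.1% → the satellite campus
Full-time: the satellite campus 96/134 = 71.6%, Campus B 1929/2974 = 64.9% → the satellite campus
Overall: the satellite campus 897/2290 = 39.2%, Campus B 1967/3109 = 63.3% → Campus B
The satellite campus wins each enrollment group but Campus B wins overall — the comparison reverses. The satellite campus's students skew toward part-time, which has a lower base rate.

No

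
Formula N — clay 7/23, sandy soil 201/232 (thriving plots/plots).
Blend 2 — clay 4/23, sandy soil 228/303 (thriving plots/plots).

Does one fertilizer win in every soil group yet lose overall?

Clay: Formula N 7/23 = 30.4%, Blend 2 4/23 = 17.4% → Formula N
Sandy soil: Formula N 201/232 = 86.6%, Blend 2 228/303 = 75.2% → Formula N
Overall: Formula N 208/255 = 81.6%, Blend 2 232/326 = 71.2% → Formula N
Formula N wins overall and in every soil group — no reversal.

No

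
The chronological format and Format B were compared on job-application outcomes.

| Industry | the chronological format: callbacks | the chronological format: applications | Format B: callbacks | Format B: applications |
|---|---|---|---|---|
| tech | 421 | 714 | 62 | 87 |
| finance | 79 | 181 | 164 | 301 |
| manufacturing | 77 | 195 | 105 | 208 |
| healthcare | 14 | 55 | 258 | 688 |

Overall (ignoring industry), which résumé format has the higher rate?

Tech: the chronological format 421/714 = 59.0%, Format B 62/87 = 71.3% → Format B
Finance: the chronological format 79/181 = 43.6%, Format B 164/301 = 54.5% → Format B
Manufacturing: the chronological format 77/195 = 39.5%, Format B 105/208 = 50.5% → Format B
Healthcare: the chronological format 14/55 = 25.5%, Format B 258/688 = 37.5% → Format B
Overall: the chronological format 591/1145 = 51.6%, Format B 589/1284 = 45.9% → the chronological format
(Format B wins every industry group but the chronological format wins overall — Format B's applications skew toward the low-rate healthcare group.)

the chronological format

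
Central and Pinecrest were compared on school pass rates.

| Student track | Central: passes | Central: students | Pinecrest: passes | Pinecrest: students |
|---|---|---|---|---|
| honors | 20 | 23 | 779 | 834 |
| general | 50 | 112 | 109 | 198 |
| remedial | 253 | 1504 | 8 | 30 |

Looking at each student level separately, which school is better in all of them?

Pinecrest

Honors: Central 20/23 = 87.0%, Pinecrest 779/834 = 93.4% → Pinecrest
General: Central 50/112 = 44.6%, Pinecrest 109/198 = 55.1% → Pinecrest
Remedial: Central 253/1504 = 16.8%, Pinecrest 8/30 = 26.7% → Pinecrest
Pinecrest has the higher rate in all 3 groups.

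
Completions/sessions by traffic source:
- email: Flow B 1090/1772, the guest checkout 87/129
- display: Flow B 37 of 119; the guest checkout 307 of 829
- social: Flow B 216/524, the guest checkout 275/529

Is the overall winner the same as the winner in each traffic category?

Email: Flow B 1090/1772 = 61.5%, the guest checkout 87/129 = 67.4% → the guest checkout
Display: Flow B 37/119 = 31.1%, the guest checkout 307/829 = 37.0% → the guest checkout
Social: Flow B 216/524 = 41.2%, the guest checkout 275/529 = 52.0% → the guest checkout
Overall: Flow B 1343/2415 = 55.6%, the guest checkout 669/1487 = 45.0% → Flow B
The guest checkout wins each traffic group but Flow B wins overall — the comparison reverses. The guest checkout's sessions skew toward display, which has a lower base rate.

No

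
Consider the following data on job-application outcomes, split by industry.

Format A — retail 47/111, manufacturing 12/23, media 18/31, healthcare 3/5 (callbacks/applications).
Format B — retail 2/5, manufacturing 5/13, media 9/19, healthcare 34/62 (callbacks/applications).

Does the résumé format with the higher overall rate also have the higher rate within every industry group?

Retail: Format A 47/111 = 42.3%, Format B 2/5 = 40.0% → Format A
Manufacturing: Format A 12/23 = 52.2%, Format B 5/13 = 38.5% → Format A
Media: Format A 18/31 = 58.1%, Format B 9/19 = 47.4% → Format A
Healthcare: Format A 3/5 = 60.0%, Format B 34/62 = 54.8% → Format A
Overall: Format A 80/170 = 47.1%, Format B 50/99 = 50.5% → Format B
Format A wins each industry group but Format B wins overall — the comparison reverses. Format A's applications skew toward retail, which has a lower base rate.

No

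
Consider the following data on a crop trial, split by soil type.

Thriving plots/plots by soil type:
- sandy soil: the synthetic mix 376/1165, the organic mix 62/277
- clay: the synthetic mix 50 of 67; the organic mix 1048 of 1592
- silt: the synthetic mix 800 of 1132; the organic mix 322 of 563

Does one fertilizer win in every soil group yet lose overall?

Yes

Sandy soil: the synthetic mix 376/1165 = 32.3%, the organic mix 62/277 = 22.4% → the synthetic mix
Clay: the synthetic mix 50/67 = 74.6%, the organic mix 1048/1592 = 65.8% → the synthetic mix
Silt: the synthetic mix 800/1132 = 70.7%, the organic mix 322/563 = 57.2% → the synthetic mix
Overall: the synthetic mix 1226/2364 = 51.9%, the organic mix 1432/2432 = 58.9% → the organic mix
The synthetic mix wins each soil group but the organic mix wins overall — the comparison reverses. The synthetic mix's plots skew toward sandy soil, which has a lower base rate.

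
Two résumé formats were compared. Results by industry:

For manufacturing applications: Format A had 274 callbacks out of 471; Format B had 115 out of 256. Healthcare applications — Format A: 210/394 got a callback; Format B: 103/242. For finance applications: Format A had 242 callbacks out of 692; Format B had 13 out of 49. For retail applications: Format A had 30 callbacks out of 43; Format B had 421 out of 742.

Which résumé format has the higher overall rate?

Manufacturing: Format A 274/471 = 58.2%, Format B 115/256 = 44.9% → Format A
Healthcare: Format A 210/394 = 53.3%, Format B 103/242 = 42.6% → Format A
Finance: Format A 242/692 = 35.0%, Format B 13/49 = 26.5% → Format A
Retail: Format A 30/43 = 69.8%, Format B 421/742 = 56.7% → Format A
Overall: Format A 756/1600 = 47.2%, Format B 652/1289 = 50.6% → Format B
(Format A wins every industry group but Format B wins overall — Format A's applications skew toward the low-rate finance group.)

Format B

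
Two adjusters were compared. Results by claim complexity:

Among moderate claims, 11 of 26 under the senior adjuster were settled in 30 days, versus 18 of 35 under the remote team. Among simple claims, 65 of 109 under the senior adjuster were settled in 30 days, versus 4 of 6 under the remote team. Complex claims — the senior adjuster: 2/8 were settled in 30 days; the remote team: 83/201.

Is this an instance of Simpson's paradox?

Moderate: the senior adjuster 11/26 = 42.3%, the remote team 18/35 = 51.4% → the remote team
Simple: the senior adjuster 65/109 = 59.6%, the remote team 4/6 = 66.7% → the remote team
Complex: the senior adjuster 2/8 = 25.0%, the remote team 83/201 = 41.3% → the remote team
Overall: the senior adjuster 78/143 = 54.5%, the remote team 105/242 = 43.4% → the senior adjuster
The remote team wins each claim group but the senior adjuster wins overall — the comparison reverses. The remote team's claims skew toward complex, which has a lower base rate.

Yes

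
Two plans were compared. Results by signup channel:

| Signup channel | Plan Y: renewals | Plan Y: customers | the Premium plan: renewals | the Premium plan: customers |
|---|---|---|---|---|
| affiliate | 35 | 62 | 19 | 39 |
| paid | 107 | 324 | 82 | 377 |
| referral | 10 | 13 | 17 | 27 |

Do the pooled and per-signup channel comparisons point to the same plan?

Yes

Affiliate: Plan Y 35/62 = 56.5%, the Premium plan 19/39 = 48.7% → Plan Y
Paid: Plan Y 107/324 = 33.0%, the Premium plan 82/377 = 21.8% → Plan Y
Referral: Plan Y 10/13 = 76.9%, the Premium plan 17/27 = 63.0% → Plan Y
Overall: Plan Y 152/399 = 38.1%, the Premium plan 118/443 = 26.6% → Plan Y
Plan Y wins overall and in every signup group — no reversal.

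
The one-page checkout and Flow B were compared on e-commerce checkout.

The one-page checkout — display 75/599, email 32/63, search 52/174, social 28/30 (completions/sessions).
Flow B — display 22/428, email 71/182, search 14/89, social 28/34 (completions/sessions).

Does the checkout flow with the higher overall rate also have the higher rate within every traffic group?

Display: the one-page checkout 75/599 = 12.5%, Flow B 22/428 = 5.1% → the one-page checkout
Email: the one-page checkout 32/63 = 50.8%, Flow B 71/182 = 39.0% → the one-page checkout
Search: the one-page checkout 52/174 = 29.9%, Flow B 14/89 = 15.7% → the one-page checkout
Social: the one-page checkout 28/30 = 93.3%, Flow B 28/34 = 82.4% → the one-page checkout
Overall: the one-page checkout 187/866 = 21.6%, Flow B 135/733 = 18.4% → the one-page checkout
The one-page checkout wins overall and in every traffic group — no reversal.

Yes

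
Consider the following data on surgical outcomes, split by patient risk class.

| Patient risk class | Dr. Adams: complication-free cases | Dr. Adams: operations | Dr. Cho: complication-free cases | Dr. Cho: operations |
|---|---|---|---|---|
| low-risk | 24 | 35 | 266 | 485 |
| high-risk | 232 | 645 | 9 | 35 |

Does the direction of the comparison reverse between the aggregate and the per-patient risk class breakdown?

Low-risk: Dr. Adams 24/35 = 68.6%, Dr. Cho 266/485 = 54.8% → Dr. Adams
High-risk: Dr. Adams 232/645 = 36.0%, Dr. Cho 9/35 = 25.7% → Dr. Adams
Overall: Dr. Adams 256/680 = 37.6%, Dr. Cho 275/520 = 52.9% → Dr. Cho
Dr. Adams wins each patient risk group but Dr. Cho wins overall — the comparison reverses. Dr. Adams's operations skew toward high-risk, which has a lower base rate.

Yes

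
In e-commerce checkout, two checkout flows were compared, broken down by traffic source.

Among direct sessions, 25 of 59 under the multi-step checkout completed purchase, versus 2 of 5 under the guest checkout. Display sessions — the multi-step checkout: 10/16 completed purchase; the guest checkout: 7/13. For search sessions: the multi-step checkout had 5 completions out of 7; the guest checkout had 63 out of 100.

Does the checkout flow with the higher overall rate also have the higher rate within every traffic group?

Direct: the multi-step checkout 25/59 = 42.4%, the guest checkout 2/5 = 40.0% → the multi-step checkout
Display: the multi-step checkout 10/16 = 62.5%, the guest checkout 7/13 = 53.8% → the multi-step checkout
Search: the multi-step checkout 5/7 = 71.4%, the guest checkout 63/100 = 63.0% → the multi-step checkout
Overall: the multi-step checkout 40/82 = 48.8%, the guest checkout 72/118 = 61.0% → the guest checkout
The multi-step checkout wins each traffic group but the guest checkout wins overall — the comparison reverses. The multi-step checkout's sessions skew toward direct, which has a lower base rate.

No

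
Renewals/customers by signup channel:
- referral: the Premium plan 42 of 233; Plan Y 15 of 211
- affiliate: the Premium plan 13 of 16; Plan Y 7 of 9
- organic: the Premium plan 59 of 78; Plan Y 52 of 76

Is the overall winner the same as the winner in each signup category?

Referral: the Premium plan 42/233 = 18.0%, Plan Y 15/211 = 7.1% → the Premium plan
Affiliate: the Premium plan 13/16 = 81.2%, Plan Y 7/9 = 77.8% → the Premium plan
Organic: the Premium plan 59/78 = 75.6%, Plan Y 52/76 = 68.4% → the Premium plan
Overall: the Premium plan 114/327 = 34.9%, Plan Y 74/296 = 25.0% → the Premium plan
The Premium plan wins overall and in every signup group — no reversal.

Yes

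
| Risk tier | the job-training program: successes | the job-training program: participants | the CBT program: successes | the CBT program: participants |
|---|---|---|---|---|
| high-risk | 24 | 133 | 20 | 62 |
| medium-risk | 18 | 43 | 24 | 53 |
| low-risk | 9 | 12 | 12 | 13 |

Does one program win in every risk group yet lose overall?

No

High-risk: the job-training program 24/133 = 18.0%, the CBT program 20/62 = 32.3% → the CBT program
Medium-risk: the job-training program 18/43 = 41.9%, the CBT program 24/53 = 45.3% → the CBT program
Low-risk: the job-training program 9/12 = 75.0%, the CBT program 12/13 = 92.3% → the CBT program
Overall: the job-training program 51/188 = 27.1%, the CBT program 56/128 = 43.8% → the CBT program
The CBT program wins overall and in every risk group — no reversal.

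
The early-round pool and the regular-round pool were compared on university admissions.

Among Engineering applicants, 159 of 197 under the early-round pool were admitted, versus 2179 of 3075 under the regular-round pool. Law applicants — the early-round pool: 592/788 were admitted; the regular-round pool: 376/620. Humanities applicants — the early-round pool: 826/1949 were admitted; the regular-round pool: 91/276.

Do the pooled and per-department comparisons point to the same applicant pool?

Engineering: the early-round pool 159/197 = 80.7%, the regular-round pool 2179/3075 = 70.9% → the early-round pool
Law: the early-round pool 592/788 = 75.1%, the regular-round pool 376/620 = 60.6% → the early-round pool
Humanities: the early-round pool 826/1949 = 42.4%, the regular-round pool 91/276 = 33.0% → the early-round pool
Overall: the early-round pool 1577/2934 = 53.7%, the regular-round pool 2646/3971 = 66.6% → the regular-round pool
The early-round pool wins each department group but the regular-round pool wins overall — the comparison reverses. The early-round pool's applicants skew toward Humanities, which has a lower base rate.

No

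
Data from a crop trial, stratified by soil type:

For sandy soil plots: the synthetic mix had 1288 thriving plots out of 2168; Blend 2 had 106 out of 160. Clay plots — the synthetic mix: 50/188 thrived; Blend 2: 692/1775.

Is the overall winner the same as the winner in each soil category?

Sandy soil: the synthetic mix 1288/2168 = 59.4%, Blend 2 106/160 = 66.2% → Blend 2
Clay: the synthetic mix 50/188 = 26.6%, Blend 2 692/1775 = 39.0% → Blend 2
Overall: the synthetic mix 1338/2356 = 56.8%, Blend 2 798/1935 = 41.2% → the synthetic mix
Blend 2 wins each soil group but the synthetic mix wins overall — the comparison reverses. Blend 2's plots skew toward clay, which has a lower base rate.

No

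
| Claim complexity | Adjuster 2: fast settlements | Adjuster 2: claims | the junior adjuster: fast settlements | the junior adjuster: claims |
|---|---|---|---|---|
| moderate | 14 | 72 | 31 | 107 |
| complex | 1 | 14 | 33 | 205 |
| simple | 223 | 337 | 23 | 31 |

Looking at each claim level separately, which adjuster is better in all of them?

Moderate: Adjuster 2 14/72 = 19.4%, the junior adjuster 31/107 = 29.0% → the junior adjuster
Complex: Adjuster 2 1/14 = 7.1%, the junior adjuster 33/205 = 16.1% → the junior adjuster
Simple: Adjuster 2 223/337 = 66.2%, the junior adjuster 23/31 = 74.2% → the junior adjuster
The junior adjuster has the higher rate in all 3 groups.

the junior adjuster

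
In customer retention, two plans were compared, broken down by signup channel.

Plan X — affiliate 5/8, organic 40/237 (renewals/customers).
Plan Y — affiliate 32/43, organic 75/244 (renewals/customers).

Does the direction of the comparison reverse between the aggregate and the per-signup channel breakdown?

No

Affiliate: Plan X 5/8 = 62.5%, Plan Y 32/43 = 74.4% → Plan Y
Organic: Plan X 40/237 = 16.9%, Plan Y 75/244 = 30.7% → Plan Y
Overall: Plan X 45/245 = 18.4%, Plan Y 107/287 = 37.3% → Plan Y
Plan Y wins overall and in every signup group — no reversal.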